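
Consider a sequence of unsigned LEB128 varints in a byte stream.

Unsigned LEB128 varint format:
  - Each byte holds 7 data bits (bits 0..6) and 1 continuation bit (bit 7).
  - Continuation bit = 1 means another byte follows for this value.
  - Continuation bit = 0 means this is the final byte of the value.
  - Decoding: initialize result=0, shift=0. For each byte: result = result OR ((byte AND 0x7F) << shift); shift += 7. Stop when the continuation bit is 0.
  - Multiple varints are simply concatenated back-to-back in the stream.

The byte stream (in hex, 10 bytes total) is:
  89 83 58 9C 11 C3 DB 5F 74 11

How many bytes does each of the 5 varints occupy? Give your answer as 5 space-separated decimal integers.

  byte[0]=0x89 cont=1 payload=0x09=9: acc |= 9<<0 -> acc=9 shift=7
  byte[1]=0x83 cont=1 payload=0x03=3: acc |= 3<<7 -> acc=393 shift=14
  byte[2]=0x58 cont=0 payload=0x58=88: acc |= 88<<14 -> acc=1442185 shift=21 [end]
Varint 1: bytes[0:3] = 89 83 58 -> value 1442185 (3 byte(s))
  byte[3]=0x9C cont=1 payload=0x1C=28: acc |= 28<<0 -> acc=28 shift=7
  byte[4]=0x11 cont=0 payload=0x11=17: acc |= 17<<7 -> acc=2204 shift=14 [end]
Varint 2: bytes[3:5] = 9C 11 -> value 2204 (2 byte(s))
  byte[5]=0xC3 cont=1 payload=0x43=67: acc |= 67<<0 -> acc=67 shift=7
  byte[6]=0xDB cont=1 payload=0x5B=91: acc |= 91<<7 -> acc=11715 shift=14
  byte[7]=0x5F cont=0 payload=0x5F=95: acc |= 95<<14 -> acc=1568195 shift=21 [end]
Varint 3: bytes[5:8] = C3 DB 5F -> value 1568195 (3 byte(s))
  byte[8]=0x74 cont=0 payload=0x74=116: acc |= 116<<0 -> acc=116 shift=7 [end]
Varint 4: bytes[8:9] = 74 -> value 116 (1 byte(s))
  byte[9]=0x11 cont=0 payload=0x11=17: acc |= 17<<0 -> acc=17 shift=7 [end]
Varint 5: bytes[9:10] = 11 -> value 17 (1 byte(s))

Answer: 3 2 3 1 1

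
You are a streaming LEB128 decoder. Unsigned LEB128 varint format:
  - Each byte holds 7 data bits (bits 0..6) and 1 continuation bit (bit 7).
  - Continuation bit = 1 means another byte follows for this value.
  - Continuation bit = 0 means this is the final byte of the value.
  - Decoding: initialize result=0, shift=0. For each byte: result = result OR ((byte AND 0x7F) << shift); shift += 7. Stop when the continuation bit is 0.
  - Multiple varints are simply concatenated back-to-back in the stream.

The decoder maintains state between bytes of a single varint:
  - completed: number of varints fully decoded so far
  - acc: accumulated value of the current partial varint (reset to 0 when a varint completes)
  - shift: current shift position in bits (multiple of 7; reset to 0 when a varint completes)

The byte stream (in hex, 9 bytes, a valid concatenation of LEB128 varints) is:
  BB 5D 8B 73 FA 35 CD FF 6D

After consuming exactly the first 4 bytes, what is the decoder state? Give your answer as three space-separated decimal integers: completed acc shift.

byte[0]=0xBB cont=1 payload=0x3B: acc |= 59<<0 -> completed=0 acc=59 shift=7
byte[1]=0x5D cont=0 payload=0x5D: varint #1 complete (value=11963); reset -> completed=1 acc=0 shift=0
byte[2]=0x8B cont=1 payload=0x0B: acc |= 11<<0 -> completed=1 acc=11 shift=7
byte[3]=0x73 cont=0 payload=0x73: varint #2 complete (value=14731); reset -> completed=2 acc=0 shift=0

Answer: 2 0 0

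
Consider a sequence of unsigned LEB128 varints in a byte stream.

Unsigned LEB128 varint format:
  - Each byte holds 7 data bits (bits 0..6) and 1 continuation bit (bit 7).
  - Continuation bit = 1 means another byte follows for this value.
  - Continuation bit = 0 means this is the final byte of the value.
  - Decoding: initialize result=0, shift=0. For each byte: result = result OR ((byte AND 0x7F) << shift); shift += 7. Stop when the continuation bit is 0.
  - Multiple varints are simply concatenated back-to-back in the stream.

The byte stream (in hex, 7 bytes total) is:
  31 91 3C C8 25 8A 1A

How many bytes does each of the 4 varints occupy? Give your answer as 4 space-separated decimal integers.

  byte[0]=0x31 cont=0 payload=0x31=49: acc |= 49<<0 -> acc=49 shift=7 [end]
Varint 1: bytes[0:1] = 31 -> value 49 (1 byte(s))
  byte[1]=0x91 cont=1 payload=0x11=17: acc |= 17<<0 -> acc=17 shift=7
  byte[2]=0x3C cont=0 payload=0x3C=60: acc |= 60<<7 -> acc=7697 shift=14 [end]
Varint 2: bytes[1:3] = 91 3C -> value 7697 (2 byte(s))
  byte[3]=0xC8 cont=1 payload=0x48=72: acc |= 72<<0 -> acc=72 shift=7
  byte[4]=0x25 cont=0 payload=0x25=37: acc |= 37<<7 -> acc=4808 shift=14 [end]
Varint 3: bytes[3:5] = C8 25 -> value 4808 (2 byte(s))
  byte[5]=0x8A cont=1 payload=0x0A=10: acc |= 10<<0 -> acc=10 shift=7
  byte[6]=0x1A cont=0 payload=0x1A=26: acc |= 26<<7 -> acc=3338 shift=14 [end]
Varint 4: bytes[5:7] = 8A 1A -> value 3338 (2 byte(s))

Answer: 1 2 2 2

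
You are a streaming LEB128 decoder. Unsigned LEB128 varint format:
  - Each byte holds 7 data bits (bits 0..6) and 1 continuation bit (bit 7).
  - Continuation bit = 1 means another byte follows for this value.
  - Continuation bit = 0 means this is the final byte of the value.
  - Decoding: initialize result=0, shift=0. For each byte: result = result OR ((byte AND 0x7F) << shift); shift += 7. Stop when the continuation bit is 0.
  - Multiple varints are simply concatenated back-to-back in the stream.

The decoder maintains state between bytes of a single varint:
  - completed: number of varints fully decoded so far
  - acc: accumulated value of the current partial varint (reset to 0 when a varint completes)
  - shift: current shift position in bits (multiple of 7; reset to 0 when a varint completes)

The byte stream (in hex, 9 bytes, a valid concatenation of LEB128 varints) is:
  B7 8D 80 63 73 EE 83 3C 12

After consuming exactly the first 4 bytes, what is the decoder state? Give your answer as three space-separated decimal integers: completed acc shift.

byte[0]=0xB7 cont=1 payload=0x37: acc |= 55<<0 -> completed=0 acc=55 shift=7
byte[1]=0x8D cont=1 payload=0x0D: acc |= 13<<7 -> completed=0 acc=1719 shift=14
byte[2]=0x80 cont=1 payload=0x00: acc |= 0<<14 -> completed=0 acc=1719 shift=21
byte[3]=0x63 cont=0 payload=0x63: varint #1 complete (value=207619767); reset -> completed=1 acc=0 shift=0

Answer: 1 0 0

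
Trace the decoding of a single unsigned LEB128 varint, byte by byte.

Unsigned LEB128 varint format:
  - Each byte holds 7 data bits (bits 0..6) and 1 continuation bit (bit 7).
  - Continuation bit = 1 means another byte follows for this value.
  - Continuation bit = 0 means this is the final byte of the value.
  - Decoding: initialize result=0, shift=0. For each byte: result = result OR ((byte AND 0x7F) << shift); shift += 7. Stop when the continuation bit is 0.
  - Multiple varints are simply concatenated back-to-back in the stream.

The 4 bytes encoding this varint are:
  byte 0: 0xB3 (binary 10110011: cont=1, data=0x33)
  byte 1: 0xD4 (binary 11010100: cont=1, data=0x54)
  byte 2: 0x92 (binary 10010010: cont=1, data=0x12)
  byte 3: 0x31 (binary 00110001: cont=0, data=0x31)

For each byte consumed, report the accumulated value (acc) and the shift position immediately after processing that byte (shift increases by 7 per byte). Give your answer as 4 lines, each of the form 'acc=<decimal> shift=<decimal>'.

Answer: acc=51 shift=7
acc=10803 shift=14
acc=305715 shift=21
acc=103066163 shift=28

Derivation:
byte 0=0xB3: payload=0x33=51, contrib = 51<<0 = 51; acc -> 51, shift -> 7
byte 1=0xD4: payload=0x54=84, contrib = 84<<7 = 10752; acc -> 10803, shift -> 14
byte 2=0x92: payload=0x12=18, contrib = 18<<14 = 294912; acc -> 305715, shift -> 21
byte 3=0x31: payload=0x31=49, contrib = 49<<21 = 102760448; acc -> 103066163, shift -> 28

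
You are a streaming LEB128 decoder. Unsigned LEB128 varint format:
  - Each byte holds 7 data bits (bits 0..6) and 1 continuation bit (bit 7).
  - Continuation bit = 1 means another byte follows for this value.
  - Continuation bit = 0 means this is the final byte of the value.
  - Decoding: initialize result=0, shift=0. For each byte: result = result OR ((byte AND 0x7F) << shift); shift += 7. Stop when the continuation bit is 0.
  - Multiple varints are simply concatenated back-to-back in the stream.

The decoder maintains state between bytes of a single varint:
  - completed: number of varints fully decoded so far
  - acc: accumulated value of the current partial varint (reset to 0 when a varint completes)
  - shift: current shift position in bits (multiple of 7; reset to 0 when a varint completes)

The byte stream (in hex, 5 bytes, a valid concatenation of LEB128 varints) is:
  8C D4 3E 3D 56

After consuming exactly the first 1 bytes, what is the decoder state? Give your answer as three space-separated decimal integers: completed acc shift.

byte[0]=0x8C cont=1 payload=0x0C: acc |= 12<<0 -> completed=0 acc=12 shift=7

Answer: 0 12 7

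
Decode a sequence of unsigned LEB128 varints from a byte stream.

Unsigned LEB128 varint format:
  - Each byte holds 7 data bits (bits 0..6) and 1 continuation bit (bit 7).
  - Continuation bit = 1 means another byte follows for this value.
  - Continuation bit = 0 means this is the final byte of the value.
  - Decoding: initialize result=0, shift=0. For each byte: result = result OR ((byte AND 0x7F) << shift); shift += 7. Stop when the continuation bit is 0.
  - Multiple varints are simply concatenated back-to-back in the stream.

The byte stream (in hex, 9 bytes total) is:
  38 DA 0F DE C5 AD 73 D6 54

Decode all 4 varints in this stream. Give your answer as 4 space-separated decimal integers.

Answer: 56 2010 241918686 10838

Derivation:
  byte[0]=0x38 cont=0 payload=0x38=56: acc |= 56<<0 -> acc=56 shift=7 [end]
Varint 1: bytes[0:1] = 38 -> value 56 (1 byte(s))
  byte[1]=0xDA cont=1 payload=0x5A=90: acc |= 90<<0 -> acc=90 shift=7
  byte[2]=0x0F cont=0 payload=0x0F=15: acc |= 15<<7 -> acc=2010 shift=14 [end]
Varint 2: bytes[1:3] = DA 0F -> value 2010 (2 byte(s))
  byte[3]=0xDE cont=1 payload=0x5E=94: acc |= 94<<0 -> acc=94 shift=7
  byte[4]=0xC5 cont=1 payload=0x45=69: acc |= 69<<7 -> acc=8926 shift=14
  byte[5]=0xAD cont=1 payload=0x2D=45: acc |= 45<<14 -> acc=746206 shift=21
  byte[6]=0x73 cont=0 payload=0x73=115: acc |= 115<<21 -> acc=241918686 shift=28 [end]
Varint 3: bytes[3:7] = DE C5 AD 73 -> value 241918686 (4 byte(s))
  byte[7]=0xD6 cont=1 payload=0x56=86: acc |= 86<<0 -> acc=86 shift=7
  byte[8]=0x54 cont=0 payload=0x54=84: acc |= 84<<7 -> acc=10838 shift=14 [end]
Varint 4: bytes[7:9] = D6 54 -> value 10838 (2 byte(s))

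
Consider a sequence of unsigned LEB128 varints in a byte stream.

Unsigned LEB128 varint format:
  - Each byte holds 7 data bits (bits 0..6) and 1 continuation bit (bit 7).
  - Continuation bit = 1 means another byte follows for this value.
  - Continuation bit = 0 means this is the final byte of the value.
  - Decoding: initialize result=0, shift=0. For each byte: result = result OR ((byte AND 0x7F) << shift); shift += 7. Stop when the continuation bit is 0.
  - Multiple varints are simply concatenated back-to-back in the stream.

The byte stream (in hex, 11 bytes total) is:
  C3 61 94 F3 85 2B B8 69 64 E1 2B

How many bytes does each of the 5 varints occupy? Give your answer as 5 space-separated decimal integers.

Answer: 2 4 2 1 2

Derivation:
  byte[0]=0xC3 cont=1 payload=0x43=67: acc |= 67<<0 -> acc=67 shift=7
  byte[1]=0x61 cont=0 payload=0x61=97: acc |= 97<<7 -> acc=12483 shift=14 [end]
Varint 1: bytes[0:2] = C3 61 -> value 12483 (2 byte(s))
  byte[2]=0x94 cont=1 payload=0x14=20: acc |= 20<<0 -> acc=20 shift=7
  byte[3]=0xF3 cont=1 payload=0x73=115: acc |= 115<<7 -> acc=14740 shift=14
  byte[4]=0x85 cont=1 payload=0x05=5: acc |= 5<<14 -> acc=96660 shift=21
  byte[5]=0x2B cont=0 payload=0x2B=43: acc |= 43<<21 -> acc=90274196 shift=28 [end]
Varint 2: bytes[2:6] = 94 F3 85 2B -> value 90274196 (4 byte(s))
  byte[6]=0xB8 cont=1 payload=0x38=56: acc |= 56<<0 -> acc=56 shift=7
  byte[7]=0x69 cont=0 payload=0x69=105: acc |= 105<<7 -> acc=13496 shift=14 [end]
Varint 3: bytes[6:8] = B8 69 -> value 13496 (2 byte(s))
  byte[8]=0x64 cont=0 payload=0x64=100: acc |= 100<<0 -> acc=100 shift=7 [end]
Varint 4: bytes[8:9] = 64 -> value 100 (1 byte(s))
  byte[9]=0xE1 cont=1 payload=0x61=97: acc |= 97<<0 -> acc=97 shift=7
  byte[10]=0x2B cont=0 payload=0x2B=43: acc |= 43<<7 -> acc=5601 shift=14 [end]
Varint 5: bytes[9:11] = E1 2B -> value 5601 (2 byte(s))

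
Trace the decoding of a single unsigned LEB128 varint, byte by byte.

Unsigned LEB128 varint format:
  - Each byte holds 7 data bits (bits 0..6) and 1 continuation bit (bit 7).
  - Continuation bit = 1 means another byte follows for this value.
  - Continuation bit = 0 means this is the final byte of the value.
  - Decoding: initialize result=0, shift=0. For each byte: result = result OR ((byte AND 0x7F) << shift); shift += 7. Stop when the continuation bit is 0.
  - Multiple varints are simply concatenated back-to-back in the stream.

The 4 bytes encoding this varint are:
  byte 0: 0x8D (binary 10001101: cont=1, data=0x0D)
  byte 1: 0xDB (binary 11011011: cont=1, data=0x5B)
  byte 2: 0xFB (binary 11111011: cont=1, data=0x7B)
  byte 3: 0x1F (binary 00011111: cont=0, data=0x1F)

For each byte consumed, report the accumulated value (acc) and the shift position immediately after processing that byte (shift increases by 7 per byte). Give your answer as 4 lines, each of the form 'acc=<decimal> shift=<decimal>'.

Answer: acc=13 shift=7
acc=11661 shift=14
acc=2026893 shift=21
acc=67038605 shift=28

Derivation:
byte 0=0x8D: payload=0x0D=13, contrib = 13<<0 = 13; acc -> 13, shift -> 7
byte 1=0xDB: payload=0x5B=91, contrib = 91<<7 = 11648; acc -> 11661, shift -> 14
byte 2=0xFB: payload=0x7B=123, contrib = 123<<14 = 2015232; acc -> 2026893, shift -> 21
byte 3=0x1F: payload=0x1F=31, contrib = 31<<21 = 65011712; acc -> 67038605, shift -> 28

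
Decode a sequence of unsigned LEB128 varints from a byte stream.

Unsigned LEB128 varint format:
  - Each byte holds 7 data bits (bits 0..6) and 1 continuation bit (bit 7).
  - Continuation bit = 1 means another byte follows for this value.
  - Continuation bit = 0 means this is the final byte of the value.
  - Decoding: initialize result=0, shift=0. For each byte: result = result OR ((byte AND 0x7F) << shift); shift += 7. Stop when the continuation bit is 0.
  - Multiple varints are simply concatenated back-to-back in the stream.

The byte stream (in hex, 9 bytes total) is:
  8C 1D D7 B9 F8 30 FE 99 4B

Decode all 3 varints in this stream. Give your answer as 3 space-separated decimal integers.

Answer: 3724 102636759 1232126

Derivation:
  byte[0]=0x8C cont=1 payload=0x0C=12: acc |= 12<<0 -> acc=12 shift=7
  byte[1]=0x1D cont=0 payload=0x1D=29: acc |= 29<<7 -> acc=3724 shift=14 [end]
Varint 1: bytes[0:2] = 8C 1D -> value 3724 (2 byte(s))
  byte[2]=0xD7 cont=1 payload=0x57=87: acc |= 87<<0 -> acc=87 shift=7
  byte[3]=0xB9 cont=1 payload=0x39=57: acc |= 57<<7 -> acc=7383 shift=14
  byte[4]=0xF8 cont=1 payload=0x78=120: acc |= 120<<14 -> acc=1973463 shift=21
  byte[5]=0x30 cont=0 payload=0x30=48: acc |= 48<<21 -> acc=102636759 shift=28 [end]
Varint 2: bytes[2:6] = D7 B9 F8 30 -> value 102636759 (4 byte(s))
  byte[6]=0xFE cont=1 payload=0x7E=126: acc |= 126<<0 -> acc=126 shift=7
  byte[7]=0x99 cont=1 payload=0x19=25: acc |= 25<<7 -> acc=3326 shift=14
  byte[8]=0x4B cont=0 payload=0x4B=75: acc |= 75<<14 -> acc=1232126 shift=21 [end]
Varint 3: bytes[6:9] = FE 99 4B -> value 1232126 (3 byte(s))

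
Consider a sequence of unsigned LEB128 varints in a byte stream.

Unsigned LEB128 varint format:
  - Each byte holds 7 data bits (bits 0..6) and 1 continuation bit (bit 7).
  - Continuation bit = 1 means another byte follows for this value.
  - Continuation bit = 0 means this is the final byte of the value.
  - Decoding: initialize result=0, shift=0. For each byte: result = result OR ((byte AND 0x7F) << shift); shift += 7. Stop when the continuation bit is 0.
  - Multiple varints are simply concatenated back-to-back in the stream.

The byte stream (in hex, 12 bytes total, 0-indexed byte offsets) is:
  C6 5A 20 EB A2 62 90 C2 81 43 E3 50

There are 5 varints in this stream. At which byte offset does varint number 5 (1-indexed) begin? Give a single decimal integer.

Answer: 10

Derivation:
  byte[0]=0xC6 cont=1 payload=0x46=70: acc |= 70<<0 -> acc=70 shift=7
  byte[1]=0x5A cont=0 payload=0x5A=90: acc |= 90<<7 -> acc=11590 shift=14 [end]
Varint 1: bytes[0:2] = C6 5A -> value 11590 (2 byte(s))
  byte[2]=0x20 cont=0 payload=0x20=32: acc |= 32<<0 -> acc=32 shift=7 [end]
Varint 2: bytes[2:3] = 20 -> value 32 (1 byte(s))
  byte[3]=0xEB cont=1 payload=0x6B=107: acc |= 107<<0 -> acc=107 shift=7
  byte[4]=0xA2 cont=1 payload=0x22=34: acc |= 34<<7 -> acc=4459 shift=14
  byte[5]=0x62 cont=0 payload=0x62=98: acc |= 98<<14 -> acc=1610091 shift=21 [end]
Varint 3: bytes[3:6] = EB A2 62 -> value 1610091 (3 byte(s))
  byte[6]=0x90 cont=1 payload=0x10=16: acc |= 16<<0 -> acc=16 shift=7
  byte[7]=0xC2 cont=1 payload=0x42=66: acc |= 66<<7 -> acc=8464 shift=14
  byte[8]=0x81 cont=1 payload=0x01=1: acc |= 1<<14 -> acc=24848 shift=21
  byte[9]=0x43 cont=0 payload=0x43=67: acc |= 67<<21 -> acc=140534032 shift=28 [end]
Varint 4: bytes[6:10] = 90 C2 81 43 -> value 140534032 (4 byte(s))
  byte[10]=0xE3 cont=1 payload=0x63=99: acc |= 99<<0 -> acc=99 shift=7
  byte[11]=0x50 cont=0 payload=0x50=80: acc |= 80<<7 -> acc=10339 shift=14 [end]
Varint 5: bytes[10:12] = E3 50 -> value 10339 (2 byte(s))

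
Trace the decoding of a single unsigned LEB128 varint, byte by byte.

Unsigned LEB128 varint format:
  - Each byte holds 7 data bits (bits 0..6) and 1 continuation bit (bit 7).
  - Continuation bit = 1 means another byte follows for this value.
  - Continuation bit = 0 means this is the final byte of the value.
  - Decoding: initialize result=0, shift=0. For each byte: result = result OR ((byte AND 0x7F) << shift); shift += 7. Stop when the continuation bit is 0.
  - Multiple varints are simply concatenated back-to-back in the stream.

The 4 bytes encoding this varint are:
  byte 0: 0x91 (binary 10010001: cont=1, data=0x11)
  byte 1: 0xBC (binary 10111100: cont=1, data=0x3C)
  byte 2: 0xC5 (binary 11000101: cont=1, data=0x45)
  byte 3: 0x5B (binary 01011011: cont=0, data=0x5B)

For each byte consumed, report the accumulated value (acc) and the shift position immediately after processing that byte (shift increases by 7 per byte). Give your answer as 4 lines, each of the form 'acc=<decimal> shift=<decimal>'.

Answer: acc=17 shift=7
acc=7697 shift=14
acc=1138193 shift=21
acc=191979025 shift=28

Derivation:
byte 0=0x91: payload=0x11=17, contrib = 17<<0 = 17; acc -> 17, shift -> 7
byte 1=0xBC: payload=0x3C=60, contrib = 60<<7 = 7680; acc -> 7697, shift -> 14
byte 2=0xC5: payload=0x45=69, contrib = 69<<14 = 1130496; acc -> 1138193, shift -> 21
byte 3=0x5B: payload=0x5B=91, contrib = 91<<21 = 190840832; acc -> 191979025, shift -> 28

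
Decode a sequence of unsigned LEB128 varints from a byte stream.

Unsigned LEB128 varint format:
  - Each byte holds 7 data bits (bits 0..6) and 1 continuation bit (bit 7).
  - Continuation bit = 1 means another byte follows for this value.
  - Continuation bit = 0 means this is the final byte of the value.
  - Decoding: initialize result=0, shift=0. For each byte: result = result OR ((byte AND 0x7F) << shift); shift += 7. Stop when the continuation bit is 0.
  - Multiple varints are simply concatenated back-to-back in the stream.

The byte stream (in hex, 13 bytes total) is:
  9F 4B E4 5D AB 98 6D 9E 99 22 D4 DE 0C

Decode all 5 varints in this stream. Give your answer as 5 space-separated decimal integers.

Answer: 9631 12004 1788971 560286 208724

Derivation:
  byte[0]=0x9F cont=1 payload=0x1F=31: acc |= 31<<0 -> acc=31 shift=7
  byte[1]=0x4B cont=0 payload=0x4B=75: acc |= 75<<7 -> acc=9631 shift=14 [end]
Varint 1: bytes[0:2] = 9F 4B -> value 9631 (2 byte(s))
  byte[2]=0xE4 cont=1 payload=0x64=100: acc |= 100<<0 -> acc=100 shift=7
  byte[3]=0x5D cont=0 payload=0x5D=93: acc |= 93<<7 -> acc=12004 shift=14 [end]
Varint 2: bytes[2:4] = E4 5D -> value 12004 (2 byte(s))
  byte[4]=0xAB cont=1 payload=0x2B=43: acc |= 43<<0 -> acc=43 shift=7
  byte[5]=0x98 cont=1 payload=0x18=24: acc |= 24<<7 -> acc=3115 shift=14
  byte[6]=0x6D cont=0 payload=0x6D=109: acc |= 109<<14 -> acc=1788971 shift=21 [end]
Varint 3: bytes[4:7] = AB 98 6D -> value 1788971 (3 byte(s))
  byte[7]=0x9E cont=1 payload=0x1E=30: acc |= 30<<0 -> acc=30 shift=7
  byte[8]=0x99 cont=1 payload=0x19=25: acc |= 25<<7 -> acc=3230 shift=14
  byte[9]=0x22 cont=0 payload=0x22=34: acc |= 34<<14 -> acc=560286 shift=21 [end]
Varint 4: bytes[7:10] = 9E 99 22 -> value 560286 (3 byte(s))
  byte[10]=0xD4 cont=1 payload=0x54=84: acc |= 84<<0 -> acc=84 shift=7
  byte[11]=0xDE cont=1 payload=0x5E=94: acc |= 94<<7 -> acc=12116 shift=14
  byte[12]=0x0C cont=0 payload=0x0C=12: acc |= 12<<14 -> acc=208724 shift=21 [end]
Varint 5: bytes[10:13] = D4 DE 0C -> value 208724 (3 byte(s))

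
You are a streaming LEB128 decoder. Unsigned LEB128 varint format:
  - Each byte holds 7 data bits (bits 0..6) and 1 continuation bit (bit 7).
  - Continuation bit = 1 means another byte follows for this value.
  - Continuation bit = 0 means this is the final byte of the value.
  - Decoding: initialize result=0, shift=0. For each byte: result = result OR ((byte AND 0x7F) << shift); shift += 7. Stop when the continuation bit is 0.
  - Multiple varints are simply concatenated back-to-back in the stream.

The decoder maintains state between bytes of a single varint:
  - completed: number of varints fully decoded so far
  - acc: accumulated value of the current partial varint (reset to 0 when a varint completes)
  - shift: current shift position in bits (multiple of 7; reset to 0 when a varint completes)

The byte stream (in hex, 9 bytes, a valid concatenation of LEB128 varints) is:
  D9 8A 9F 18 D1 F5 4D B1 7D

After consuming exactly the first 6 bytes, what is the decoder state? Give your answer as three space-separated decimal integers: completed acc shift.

Answer: 1 15057 14

Derivation:
byte[0]=0xD9 cont=1 payload=0x59: acc |= 89<<0 -> completed=0 acc=89 shift=7
byte[1]=0x8A cont=1 payload=0x0A: acc |= 10<<7 -> completed=0 acc=1369 shift=14
byte[2]=0x9F cont=1 payload=0x1F: acc |= 31<<14 -> completed=0 acc=509273 shift=21
byte[3]=0x18 cont=0 payload=0x18: varint #1 complete (value=50840921); reset -> completed=1 acc=0 shift=0
byte[4]=0xD1 cont=1 payload=0x51: acc |= 81<<0 -> completed=1 acc=81 shift=7
byte[5]=0xF5 cont=1 payload=0x75: acc |= 117<<7 -> completed=1 acc=15057 shift=14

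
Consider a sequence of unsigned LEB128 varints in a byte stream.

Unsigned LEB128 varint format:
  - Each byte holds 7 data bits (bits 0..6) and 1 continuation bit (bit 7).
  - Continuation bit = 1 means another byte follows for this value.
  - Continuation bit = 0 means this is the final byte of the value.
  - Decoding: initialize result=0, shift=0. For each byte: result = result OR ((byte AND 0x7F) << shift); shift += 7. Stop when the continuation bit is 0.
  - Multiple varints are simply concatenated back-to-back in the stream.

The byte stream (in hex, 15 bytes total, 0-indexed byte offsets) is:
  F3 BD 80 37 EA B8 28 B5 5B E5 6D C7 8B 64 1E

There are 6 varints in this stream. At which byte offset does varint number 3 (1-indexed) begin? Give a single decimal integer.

Answer: 7

Derivation:
  byte[0]=0xF3 cont=1 payload=0x73=115: acc |= 115<<0 -> acc=115 shift=7
  byte[1]=0xBD cont=1 payload=0x3D=61: acc |= 61<<7 -> acc=7923 shift=14
  byte[2]=0x80 cont=1 payload=0x00=0: acc |= 0<<14 -> acc=7923 shift=21
  byte[3]=0x37 cont=0 payload=0x37=55: acc |= 55<<21 -> acc=115351283 shift=28 [end]
Varint 1: bytes[0:4] = F3 BD 80 37 -> value 115351283 (4 byte(s))
  byte[4]=0xEA cont=1 payload=0x6A=106: acc |= 106<<0 -> acc=106 shift=7
  byte[5]=0xB8 cont=1 payload=0x38=56: acc |= 56<<7 -> acc=7274 shift=14
  byte[6]=0x28 cont=0 payload=0x28=40: acc |= 40<<14 -> acc=662634 shift=21 [end]
Varint 2: bytes[4:7] = EA B8 28 -> value 662634 (3 byte(s))
  byte[7]=0xB5 cont=1 payload=0x35=53: acc |= 53<<0 -> acc=53 shift=7
  byte[8]=0x5B cont=0 payload=0x5B=91: acc |= 91<<7 -> acc=11701 shift=14 [end]
Varint 3: bytes[7:9] = B5 5B -> value 11701 (2 byte(s))
  byte[9]=0xE5 cont=1 payload=0x65=101: acc |= 101<<0 -> acc=101 shift=7
  byte[10]=0x6D cont=0 payload=0x6D=109: acc |= 109<<7 -> acc=14053 shift=14 [end]
Varint 4: bytes[9:11] = E5 6D -> value 14053 (2 byte(s))
  byte[11]=0xC7 cont=1 payload=0x47=71: acc |= 71<<0 -> acc=71 shift=7
  byte[12]=0x8B cont=1 payload=0x0B=11: acc |= 11<<7 -> acc=1479 shift=14
  byte[13]=0x64 cont=0 payload=0x64=100: acc |= 100<<14 -> acc=1639879 shift=21 [end]
Varint 5: bytes[11:14] = C7 8B 64 -> value 1639879 (3 byte(s))
  byte[14]=0x1E cont=0 payload=0x1E=30: acc |= 30<<0 -> acc=30 shift=7 [end]
Varint 6: bytes[14:15] = 1E -> value 30 (1 byte(s))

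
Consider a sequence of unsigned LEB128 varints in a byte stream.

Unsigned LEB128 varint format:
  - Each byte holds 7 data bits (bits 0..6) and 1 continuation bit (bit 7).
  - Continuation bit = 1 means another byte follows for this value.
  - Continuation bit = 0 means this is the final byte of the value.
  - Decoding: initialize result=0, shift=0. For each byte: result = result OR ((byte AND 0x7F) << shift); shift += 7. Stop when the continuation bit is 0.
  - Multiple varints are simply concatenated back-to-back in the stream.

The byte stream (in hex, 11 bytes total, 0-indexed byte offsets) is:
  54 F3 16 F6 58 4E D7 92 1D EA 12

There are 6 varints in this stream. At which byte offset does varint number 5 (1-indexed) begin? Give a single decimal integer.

  byte[0]=0x54 cont=0 payload=0x54=84: acc |= 84<<0 -> acc=84 shift=7 [end]
Varint 1: bytes[0:1] = 54 -> value 84 (1 byte(s))
  byte[1]=0xF3 cont=1 payload=0x73=115: acc |= 115<<0 -> acc=115 shift=7
  byte[2]=0x16 cont=0 payload=0x16=22: acc |= 22<<7 -> acc=2931 shift=14 [end]
Varint 2: bytes[1:3] = F3 16 -> value 2931 (2 byte(s))
  byte[3]=0xF6 cont=1 payload=0x76=118: acc |= 118<<0 -> acc=118 shift=7
  byte[4]=0x58 cont=0 payload=0x58=88: acc |= 88<<7 -> acc=11382 shift=14 [end]
Varint 3: bytes[3:5] = F6 58 -> value 11382 (2 byte(s))
  byte[5]=0x4E cont=0 payload=0x4E=78: acc |= 78<<0 -> acc=78 shift=7 [end]
Varint 4: bytes[5:6] = 4E -> value 78 (1 byte(s))
  byte[6]=0xD7 cont=1 payload=0x57=87: acc |= 87<<0 -> acc=87 shift=7
  byte[7]=0x92 cont=1 payload=0x12=18: acc |= 18<<7 -> acc=2391 shift=14
  byte[8]=0x1D cont=0 payload=0x1D=29: acc |= 29<<14 -> acc=477527 shift=21 [end]
Varint 5: bytes[6:9] = D7 92 1D -> value 477527 (3 byte(s))
  byte[9]=0xEA cont=1 payload=0x6A=106: acc |= 106<<0 -> acc=106 shift=7
  byte[10]=0x12 cont=0 payload=0x12=18: acc |= 18<<7 -> acc=2410 shift=14 [end]
Varint 6: bytes[9:11] = EA 12 -> value 2410 (2 byte(s))

Answer: 6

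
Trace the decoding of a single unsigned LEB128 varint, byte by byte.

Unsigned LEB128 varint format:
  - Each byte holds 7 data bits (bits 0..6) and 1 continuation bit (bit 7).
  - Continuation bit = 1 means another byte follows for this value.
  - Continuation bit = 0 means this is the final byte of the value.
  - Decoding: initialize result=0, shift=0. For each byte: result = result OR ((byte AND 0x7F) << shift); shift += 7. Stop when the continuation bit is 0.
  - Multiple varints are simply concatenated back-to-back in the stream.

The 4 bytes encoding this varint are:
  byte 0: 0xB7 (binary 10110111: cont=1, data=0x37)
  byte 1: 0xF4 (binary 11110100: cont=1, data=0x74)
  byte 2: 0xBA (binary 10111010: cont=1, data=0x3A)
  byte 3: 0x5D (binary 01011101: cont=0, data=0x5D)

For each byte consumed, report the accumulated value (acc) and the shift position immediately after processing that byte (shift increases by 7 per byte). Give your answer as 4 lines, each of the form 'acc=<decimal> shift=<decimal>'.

Answer: acc=55 shift=7
acc=14903 shift=14
acc=965175 shift=21
acc=196000311 shift=28

Derivation:
byte 0=0xB7: payload=0x37=55, contrib = 55<<0 = 55; acc -> 55, shift -> 7
byte 1=0xF4: payload=0x74=116, contrib = 116<<7 = 14848; acc -> 14903, shift -> 14
byte 2=0xBA: payload=0x3A=58, contrib = 58<<14 = 950272; acc -> 965175, shift -> 21
byte 3=0x5D: payload=0x5D=93, contrib = 93<<21 = 195035136; acc -> 196000311, shift -> 28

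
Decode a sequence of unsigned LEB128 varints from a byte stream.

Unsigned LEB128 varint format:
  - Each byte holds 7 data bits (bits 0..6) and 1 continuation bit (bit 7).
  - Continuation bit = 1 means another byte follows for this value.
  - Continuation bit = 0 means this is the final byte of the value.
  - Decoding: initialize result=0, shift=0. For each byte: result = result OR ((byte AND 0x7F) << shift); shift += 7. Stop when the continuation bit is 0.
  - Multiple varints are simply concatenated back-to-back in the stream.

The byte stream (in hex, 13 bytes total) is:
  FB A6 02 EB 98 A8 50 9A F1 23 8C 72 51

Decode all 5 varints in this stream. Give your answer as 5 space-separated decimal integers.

  byte[0]=0xFB cont=1 payload=0x7B=123: acc |= 123<<0 -> acc=123 shift=7
  byte[1]=0xA6 cont=1 payload=0x26=38: acc |= 38<<7 -> acc=4987 shift=14
  byte[2]=0x02 cont=0 payload=0x02=2: acc |= 2<<14 -> acc=37755 shift=21 [end]
Varint 1: bytes[0:3] = FB A6 02 -> value 37755 (3 byte(s))
  byte[3]=0xEB cont=1 payload=0x6B=107: acc |= 107<<0 -> acc=107 shift=7
  byte[4]=0x98 cont=1 payload=0x18=24: acc |= 24<<7 -> acc=3179 shift=14
  byte[5]=0xA8 cont=1 payload=0x28=40: acc |= 40<<14 -> acc=658539 shift=21
  byte[6]=0x50 cont=0 payload=0x50=80: acc |= 80<<21 -> acc=168430699 shift=28 [end]
Varint 2: bytes[3:7] = EB 98 A8 50 -> value 168430699 (4 byte(s))
  byte[7]=0x9A cont=1 payload=0x1A=26: acc |= 26<<0 -> acc=26 shift=7
  byte[8]=0xF1 cont=1 payload=0x71=113: acc |= 113<<7 -> acc=14490 shift=14
  byte[9]=0x23 cont=0 payload=0x23=35: acc |= 35<<14 -> acc=587930 shift=21 [end]
Varint 3: bytes[7:10] = 9A F1 23 -> value 587930 (3 byte(s))
  byte[10]=0x8C cont=1 payload=0x0C=12: acc |= 12<<0 -> acc=12 shift=7
  byte[11]=0x72 cont=0 payload=0x72=114: acc |= 114<<7 -> acc=14604 shift=14 [end]
Varint 4: bytes[10:12] = 8C 72 -> value 14604 (2 byte(s))
  byte[12]=0x51 cont=0 payload=0x51=81: acc |= 81<<0 -> acc=81 shift=7 [end]
Varint 5: bytes[12:13] = 51 -> value 81 (1 byte(s))

Answer: 37755 168430699 587930 14604 81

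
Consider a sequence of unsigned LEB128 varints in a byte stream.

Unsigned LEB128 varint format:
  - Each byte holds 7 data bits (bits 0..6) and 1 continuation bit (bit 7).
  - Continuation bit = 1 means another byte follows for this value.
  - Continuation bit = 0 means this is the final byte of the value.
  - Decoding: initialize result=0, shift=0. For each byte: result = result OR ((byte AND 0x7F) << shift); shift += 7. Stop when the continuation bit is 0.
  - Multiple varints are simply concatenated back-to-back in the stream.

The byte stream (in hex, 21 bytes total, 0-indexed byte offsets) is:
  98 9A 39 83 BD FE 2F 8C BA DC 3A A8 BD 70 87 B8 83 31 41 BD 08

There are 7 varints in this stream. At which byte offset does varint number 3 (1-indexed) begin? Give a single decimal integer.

Answer: 7

Derivation:
  byte[0]=0x98 cont=1 payload=0x18=24: acc |= 24<<0 -> acc=24 shift=7
  byte[1]=0x9A cont=1 payload=0x1A=26: acc |= 26<<7 -> acc=3352 shift=14
  byte[2]=0x39 cont=0 payload=0x39=57: acc |= 57<<14 -> acc=937240 shift=21 [end]
Varint 1: bytes[0:3] = 98 9A 39 -> value 937240 (3 byte(s))
  byte[3]=0x83 cont=1 payload=0x03=3: acc |= 3<<0 -> acc=3 shift=7
  byte[4]=0xBD cont=1 payload=0x3D=61: acc |= 61<<7 -> acc=7811 shift=14
  byte[5]=0xFE cont=1 payload=0x7E=126: acc |= 126<<14 -> acc=2072195 shift=21
  byte[6]=0x2F cont=0 payload=0x2F=47: acc |= 47<<21 -> acc=100638339 shift=28 [end]
Varint 2: bytes[3:7] = 83 BD FE 2F -> value 100638339 (4 byte(s))
  byte[7]=0x8C cont=1 payload=0x0C=12: acc |= 12<<0 -> acc=12 shift=7
  byte[8]=0xBA cont=1 payload=0x3A=58: acc |= 58<<7 -> acc=7436 shift=14
  byte[9]=0xDC cont=1 payload=0x5C=92: acc |= 92<<14 -> acc=1514764 shift=21
  byte[10]=0x3A cont=0 payload=0x3A=58: acc |= 58<<21 -> acc=123149580 shift=28 [end]
Varint 3: bytes[7:11] = 8C BA DC 3A -> value 123149580 (4 byte(s))
  byte[11]=0xA8 cont=1 payload=0x28=40: acc |= 40<<0 -> acc=40 shift=7
  byte[12]=0xBD cont=1 payload=0x3D=61: acc |= 61<<7 -> acc=7848 shift=14
  byte[13]=0x70 cont=0 payload=0x70=112: acc |= 112<<14 -> acc=1842856 shift=21 [end]
Varint 4: bytes[11:14] = A8 BD 70 -> value 1842856 (3 byte(s))
  byte[14]=0x87 cont=1 payload=0x07=7: acc |= 7<<0 -> acc=7 shift=7
  byte[15]=0xB8 cont=1 payload=0x38=56: acc |= 56<<7 -> acc=7175 shift=14
  byte[16]=0x83 cont=1 payload=0x03=3: acc |= 3<<14 -> acc=56327 shift=21
  byte[17]=0x31 cont=0 payload=0x31=49: acc |= 49<<21 -> acc=102816775 shift=28 [end]
Varint 5: bytes[14:18] = 87 B8 83 31 -> value 102816775 (4 byte(s))
  byte[18]=0x41 cont=0 payload=0x41=65: acc |= 65<<0 -> acc=65 shift=7 [end]
Varint 6: bytes[18:19] = 41 -> value 65 (1 byte(s))
  byte[19]=0xBD cont=1 payload=0x3D=61: acc |= 61<<0 -> acc=61 shift=7
  byte[20]=0x08 cont=0 payload=0x08=8: acc |= 8<<7 -> acc=1085 shift=14 [end]
Varint 7: bytes[19:21] = BD 08 -> value 1085 (2 byte(s))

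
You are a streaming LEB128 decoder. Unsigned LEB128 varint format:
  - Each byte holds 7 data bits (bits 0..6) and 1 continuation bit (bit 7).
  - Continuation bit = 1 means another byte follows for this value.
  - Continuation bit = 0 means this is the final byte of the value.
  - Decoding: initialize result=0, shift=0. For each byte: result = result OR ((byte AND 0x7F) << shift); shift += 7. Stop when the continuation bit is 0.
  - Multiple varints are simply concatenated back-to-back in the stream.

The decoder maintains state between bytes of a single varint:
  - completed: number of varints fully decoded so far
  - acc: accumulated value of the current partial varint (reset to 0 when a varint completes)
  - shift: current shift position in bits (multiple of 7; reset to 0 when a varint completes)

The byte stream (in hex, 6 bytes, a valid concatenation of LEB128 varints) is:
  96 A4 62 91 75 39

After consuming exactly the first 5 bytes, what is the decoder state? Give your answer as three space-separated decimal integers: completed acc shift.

byte[0]=0x96 cont=1 payload=0x16: acc |= 22<<0 -> completed=0 acc=22 shift=7
byte[1]=0xA4 cont=1 payload=0x24: acc |= 36<<7 -> completed=0 acc=4630 shift=14
byte[2]=0x62 cont=0 payload=0x62: varint #1 complete (value=1610262); reset -> completed=1 acc=0 shift=0
byte[3]=0x91 cont=1 payload=0x11: acc |= 17<<0 -> completed=1 acc=17 shift=7
byte[4]=0x75 cont=0 payload=0x75: varint #2 complete (value=14993); reset -> completed=2 acc=0 shift=0

Answer: 2 0 0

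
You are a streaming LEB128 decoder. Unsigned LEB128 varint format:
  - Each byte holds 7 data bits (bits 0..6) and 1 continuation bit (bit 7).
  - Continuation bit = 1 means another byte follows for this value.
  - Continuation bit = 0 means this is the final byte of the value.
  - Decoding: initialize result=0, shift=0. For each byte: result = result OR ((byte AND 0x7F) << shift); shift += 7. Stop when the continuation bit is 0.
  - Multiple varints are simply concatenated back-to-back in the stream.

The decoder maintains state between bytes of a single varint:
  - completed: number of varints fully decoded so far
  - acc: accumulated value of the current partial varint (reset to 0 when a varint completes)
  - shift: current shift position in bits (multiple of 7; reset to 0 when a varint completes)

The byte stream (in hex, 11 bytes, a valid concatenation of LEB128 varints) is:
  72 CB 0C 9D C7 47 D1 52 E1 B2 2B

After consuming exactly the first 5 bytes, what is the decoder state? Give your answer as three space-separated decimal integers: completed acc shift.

Answer: 2 9117 14

Derivation:
byte[0]=0x72 cont=0 payload=0x72: varint #1 complete (value=114); reset -> completed=1 acc=0 shift=0
byte[1]=0xCB cont=1 payload=0x4B: acc |= 75<<0 -> completed=1 acc=75 shift=7
byte[2]=0x0C cont=0 payload=0x0C: varint #2 complete (value=1611); reset -> completed=2 acc=0 shift=0
byte[3]=0x9D cont=1 payload=0x1D: acc |= 29<<0 -> completed=2 acc=29 shift=7
byte[4]=0xC7 cont=1 payload=0x47: acc |= 71<<7 -> completed=2 acc=9117 shift=14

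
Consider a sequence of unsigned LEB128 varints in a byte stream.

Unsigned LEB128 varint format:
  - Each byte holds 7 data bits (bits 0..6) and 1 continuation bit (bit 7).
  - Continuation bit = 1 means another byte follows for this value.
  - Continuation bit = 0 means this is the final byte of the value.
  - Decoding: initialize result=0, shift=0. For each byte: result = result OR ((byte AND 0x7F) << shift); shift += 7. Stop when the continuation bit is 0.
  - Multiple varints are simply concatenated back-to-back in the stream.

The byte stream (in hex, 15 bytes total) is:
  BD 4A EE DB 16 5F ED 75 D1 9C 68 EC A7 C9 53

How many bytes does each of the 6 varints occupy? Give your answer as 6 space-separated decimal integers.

Answer: 2 3 1 2 3 4

Derivation:
  byte[0]=0xBD cont=1 payload=0x3D=61: acc |= 61<<0 -> acc=61 shift=7
  byte[1]=0x4A cont=0 payload=0x4A=74: acc |= 74<<7 -> acc=9533 shift=14 [end]
Varint 1: bytes[0:2] = BD 4A -> value 9533 (2 byte(s))
  byte[2]=0xEE cont=1 payload=0x6E=110: acc |= 110<<0 -> acc=110 shift=7
  byte[3]=0xDB cont=1 payload=0x5B=91: acc |= 91<<7 -> acc=11758 shift=14
  byte[4]=0x16 cont=0 payload=0x16=22: acc |= 22<<14 -> acc=372206 shift=21 [end]
Varint 2: bytes[2:5] = EE DB 16 -> value 372206 (3 byte(s))
  byte[5]=0x5F cont=0 payload=0x5F=95: acc |= 95<<0 -> acc=95 shift=7 [end]
Varint 3: bytes[5:6] = 5F -> value 95 (1 byte(s))
  byte[6]=0xED cont=1 payload=0x6D=109: acc |= 109<<0 -> acc=109 shift=7
  byte[7]=0x75 cont=0 payload=0x75=117: acc |= 117<<7 -> acc=15085 shift=14 [end]
Varint 4: bytes[6:8] = ED 75 -> value 15085 (2 byte(s))
  byte[8]=0xD1 cont=1 payload=0x51=81: acc |= 81<<0 -> acc=81 shift=7
  byte[9]=0x9C cont=1 payload=0x1C=28: acc |= 28<<7 -> acc=3665 shift=14
  byte[10]=0x68 cont=0 payload=0x68=104: acc |= 104<<14 -> acc=1707601 shift=21 [end]
Varint 5: bytes[8:11] = D1 9C 68 -> value 1707601 (3 byte(s))
  byte[11]=0xEC cont=1 payload=0x6C=108: acc |= 108<<0 -> acc=108 shift=7
  byte[12]=0xA7 cont=1 payload=0x27=39: acc |= 39<<7 -> acc=5100 shift=14
  byte[13]=0xC9 cont=1 payload=0x49=73: acc |= 73<<14 -> acc=1201132 shift=21
  byte[14]=0x53 cont=0 payload=0x53=83: acc |= 83<<21 -> acc=175264748 shift=28 [end]
Varint 6: bytes[11:15] = EC A7 C9 53 -> value 175264748 (4 byte(s))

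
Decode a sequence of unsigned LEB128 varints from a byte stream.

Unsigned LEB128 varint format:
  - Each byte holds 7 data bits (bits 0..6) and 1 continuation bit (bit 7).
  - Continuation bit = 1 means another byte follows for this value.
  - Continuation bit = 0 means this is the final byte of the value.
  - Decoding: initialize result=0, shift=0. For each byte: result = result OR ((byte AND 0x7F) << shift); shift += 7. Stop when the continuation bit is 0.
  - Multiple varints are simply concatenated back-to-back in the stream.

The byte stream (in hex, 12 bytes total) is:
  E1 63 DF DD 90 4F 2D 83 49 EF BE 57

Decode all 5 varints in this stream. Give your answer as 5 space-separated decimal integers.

  byte[0]=0xE1 cont=1 payload=0x61=97: acc |= 97<<0 -> acc=97 shift=7
  byte[1]=0x63 cont=0 payload=0x63=99: acc |= 99<<7 -> acc=12769 shift=14 [end]
Varint 1: bytes[0:2] = E1 63 -> value 12769 (2 byte(s))
  byte[2]=0xDF cont=1 payload=0x5F=95: acc |= 95<<0 -> acc=95 shift=7
  byte[3]=0xDD cont=1 payload=0x5D=93: acc |= 93<<7 -> acc=11999 shift=14
  byte[4]=0x90 cont=1 payload=0x10=16: acc |= 16<<14 -> acc=274143 shift=21
  byte[5]=0x4F cont=0 payload=0x4F=79: acc |= 79<<21 -> acc=165949151 shift=28 [end]
Varint 2: bytes[2:6] = DF DD 90 4F -> value 165949151 (4 byte(s))
  byte[6]=0x2D cont=0 payload=0x2D=45: acc |= 45<<0 -> acc=45 shift=7 [end]
Varint 3: bytes[6:7] = 2D -> value 45 (1 byte(s))
  byte[7]=0x83 cont=1 payload=0x03=3: acc |= 3<<0 -> acc=3 shift=7
  byte[8]=0x49 cont=0 payload=0x49=73: acc |= 73<<7 -> acc=9347 shift=14 [end]
Varint 4: bytes[7:9] = 83 49 -> value 9347 (2 byte(s))
  byte[9]=0xEF cont=1 payload=0x6F=111: acc |= 111<<0 -> acc=111 shift=7
  byte[10]=0xBE cont=1 payload=0x3E=62: acc |= 62<<7 -> acc=8047 shift=14
  byte[11]=0x57 cont=0 payload=0x57=87: acc |= 87<<14 -> acc=1433455 shift=21 [end]
Varint 5: bytes[9:12] = EF BE 57 -> value 1433455 (3 byte(s))

Answer: 12769 165949151 45 9347 1433455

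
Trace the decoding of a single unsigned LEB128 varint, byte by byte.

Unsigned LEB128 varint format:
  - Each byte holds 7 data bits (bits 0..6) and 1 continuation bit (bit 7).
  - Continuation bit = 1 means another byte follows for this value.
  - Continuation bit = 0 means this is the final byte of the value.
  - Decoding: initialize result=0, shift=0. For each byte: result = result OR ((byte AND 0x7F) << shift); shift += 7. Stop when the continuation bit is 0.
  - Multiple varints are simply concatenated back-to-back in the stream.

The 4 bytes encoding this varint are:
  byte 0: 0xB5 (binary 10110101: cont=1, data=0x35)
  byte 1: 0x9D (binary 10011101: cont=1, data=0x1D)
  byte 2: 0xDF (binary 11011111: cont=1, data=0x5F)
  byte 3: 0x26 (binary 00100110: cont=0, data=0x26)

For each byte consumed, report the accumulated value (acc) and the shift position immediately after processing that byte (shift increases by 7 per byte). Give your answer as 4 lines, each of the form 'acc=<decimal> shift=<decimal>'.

byte 0=0xB5: payload=0x35=53, contrib = 53<<0 = 53; acc -> 53, shift -> 7
byte 1=0x9D: payload=0x1D=29, contrib = 29<<7 = 3712; acc -> 3765, shift -> 14
byte 2=0xDF: payload=0x5F=95, contrib = 95<<14 = 1556480; acc -> 1560245, shift -> 21
byte 3=0x26: payload=0x26=38, contrib = 38<<21 = 79691776; acc -> 81252021, shift -> 28

Answer: acc=53 shift=7
acc=3765 shift=14
acc=1560245 shift=21
acc=81252021 shift=28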